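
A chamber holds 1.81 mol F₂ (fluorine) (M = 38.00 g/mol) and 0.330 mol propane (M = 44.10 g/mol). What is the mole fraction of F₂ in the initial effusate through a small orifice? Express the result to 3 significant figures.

0.855

Each component's effusion rate ∝ (its partial pressure)·(1/√M) ∝ n_i/√M_i.
Mole fraction of F₂ in the effusate = (n_F₂/√M_F₂) / (n_F₂/√M_F₂ + n_C₃H₈/√M_C₃H₈)
= (1.81/√38.00) / (1.81/√38.00 + 0.330/√44.10) = 0.2936/(0.2936 + 0.04969) = 0.855.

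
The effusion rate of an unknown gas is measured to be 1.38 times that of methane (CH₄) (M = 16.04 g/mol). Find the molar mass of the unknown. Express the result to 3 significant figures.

8.42 g/mol

Since effusion rate ∝ 1/√M, rate_X/rate_CH₄ = √(M_CH₄/M_X).
1.38 = √(16.04/M_X)
M_X = 16.04 / 1.38² = 16.04 / 1.904 = 8.42 g/mol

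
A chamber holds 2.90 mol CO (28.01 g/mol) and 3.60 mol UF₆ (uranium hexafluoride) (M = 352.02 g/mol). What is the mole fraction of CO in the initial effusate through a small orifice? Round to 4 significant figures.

0.7406

Rate_i ∝ x_i/√M_i (Graham's law weighted by mole fraction), so the effusate composition follows n_i/√M_i.
x_CO(eff) = (n_CO/√M_CO) / (n_CO/√M_CO + n_UF₆/√M_UF₆)
= (2.90/√28.01) / (2.90/√28.01 + 3.60/√352.02) = 0.5480/(0.5480 + 0.1919) = 0.7406.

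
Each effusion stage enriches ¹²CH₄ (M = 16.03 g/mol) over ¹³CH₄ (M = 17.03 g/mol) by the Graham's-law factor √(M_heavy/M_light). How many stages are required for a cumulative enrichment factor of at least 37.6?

120

Per stage α = (17.03/16.03)^(1/2) = 1.06238^0.5, giving ln α = 0.03026.
Need α^N ≥ 37.6 ⇒ N ≥ ln(37.6) / ln α = 3.627 / 0.03026 = 119.87.
So at least 120 stages are needed.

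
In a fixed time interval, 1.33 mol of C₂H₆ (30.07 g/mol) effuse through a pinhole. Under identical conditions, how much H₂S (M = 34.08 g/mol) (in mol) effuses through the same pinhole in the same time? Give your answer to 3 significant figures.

1.25 mol

Since effusion rate ∝ 1/√M, rate_H₂S/rate_C₂H₆ = √(M_C₂H₆/M_H₂S) = √(30.07/34.08) = √0.8823 = 0.9393.
So the amount for H₂S is 1.33 × 0.9393 = 1.25 mol.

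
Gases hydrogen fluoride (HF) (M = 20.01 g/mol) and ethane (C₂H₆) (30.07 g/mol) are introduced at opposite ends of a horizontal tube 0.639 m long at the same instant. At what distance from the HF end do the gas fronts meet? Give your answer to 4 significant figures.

0.3519 m

The fronts meet when d_HF + d_C₂H₆ = L with d_HF/d_C₂H₆ = √(M_C₂H₆/M_HF) (Graham's law). Here √(M_C₂H₆/M_HF) = √(30.07/20.01) = 1.226.
With d_HF + d_C₂H₆ = 0.639 m, d_C₂H₆ = 0.639/(1 + 1.226) = 0.2871 m.
d_HF = 0.639 − 0.2871 = 0.3519 m.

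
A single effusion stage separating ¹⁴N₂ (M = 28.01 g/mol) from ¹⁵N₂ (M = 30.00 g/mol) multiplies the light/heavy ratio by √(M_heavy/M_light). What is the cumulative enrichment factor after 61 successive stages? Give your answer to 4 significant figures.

8.112

The single-stage factor is √(M_heavy/M_light), so 61 stages give [√(30.00/28.01)]^61 = (30.00/28.01)^(61/2).
= 1.07105^(61/2) = 8.112.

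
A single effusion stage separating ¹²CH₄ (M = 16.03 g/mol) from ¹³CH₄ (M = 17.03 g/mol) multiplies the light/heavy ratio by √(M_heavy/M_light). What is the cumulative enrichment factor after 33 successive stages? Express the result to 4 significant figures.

2.714

Each stage multiplies the ratio by α = √(17.03/16.03), so after 33 stages the overall factor is α^33 = (17.03/16.03)^(33/2).
= 1.06238^(33/2) = 2.714.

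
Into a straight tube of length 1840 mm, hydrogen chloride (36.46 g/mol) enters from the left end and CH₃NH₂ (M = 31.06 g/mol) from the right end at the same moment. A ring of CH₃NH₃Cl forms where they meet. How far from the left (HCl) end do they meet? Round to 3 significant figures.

Distances travelled in equal time are proportional to diffusion rates, so d_HCl/d_CH₃NH₂ = √(M_CH₃NH₂/M_HCl) = √(31.06/36.46) = 0.9230.
With d_HCl + d_CH₃NH₂ = 1840 mm, d_CH₃NH₂ = 1840/(1 + 0.9230) = 956.8 mm.
d_HCl = 1840 − 956.8 = 883 mm.

883 mm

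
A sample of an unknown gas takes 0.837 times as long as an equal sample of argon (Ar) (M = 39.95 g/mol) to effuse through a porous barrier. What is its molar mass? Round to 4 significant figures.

27.99 g/mol

Graham's law gives t_X/t_Ar = √(M_X/M_Ar).
0.837 = √(M_X/39.95)
M_X = 39.95 × 0.837² = 39.95 × 0.7006 = 27.99 g/mol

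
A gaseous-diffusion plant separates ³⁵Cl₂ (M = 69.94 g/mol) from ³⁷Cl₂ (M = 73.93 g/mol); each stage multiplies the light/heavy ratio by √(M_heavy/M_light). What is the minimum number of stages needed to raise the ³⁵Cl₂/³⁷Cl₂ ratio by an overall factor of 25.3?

With α = √(73.93/69.94) per stage, ln α = ½ ln(1.05705) = 0.02774.
Need α^N ≥ 25.3 ⇒ N ≥ ln(25.3) / ln α = 3.231 / 0.02774 = 116.47.
Minimum whole number of stages: N = 117.

117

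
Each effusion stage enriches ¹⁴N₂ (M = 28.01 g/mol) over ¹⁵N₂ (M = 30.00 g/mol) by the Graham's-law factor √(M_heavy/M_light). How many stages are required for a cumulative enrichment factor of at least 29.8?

With α = √(30.00/28.01) per stage, ln α = ½ ln(1.07105) = 0.03432.
Need α^N ≥ 29.8 ⇒ N ≥ ln(29.8) / ln α = 3.395 / 0.03432 = 98.91.
Minimum whole number of stages: N = 99.

99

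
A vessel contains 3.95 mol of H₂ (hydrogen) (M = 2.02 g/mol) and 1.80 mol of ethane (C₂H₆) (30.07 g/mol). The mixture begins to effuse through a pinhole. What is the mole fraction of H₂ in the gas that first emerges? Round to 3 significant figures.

Rate_i ∝ x_i/√M_i (Graham's law weighted by mole fraction), so the effusate composition follows n_i/√M_i.
Mole fraction of H₂ in the effusate = (n_H₂/√M_H₂) / (n_H₂/√M_H₂ + n_C₂H₆/√M_C₂H₆)
= (3.95/√2.02) / (3.95/√2.02 + 1.80/√30.07) = 2.779/(2.779 + 0.3283) = 0.894.

0.894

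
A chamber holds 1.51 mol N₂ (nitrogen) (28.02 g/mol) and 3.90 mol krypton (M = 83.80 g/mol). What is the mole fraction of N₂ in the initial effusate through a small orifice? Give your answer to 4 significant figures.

0.4010

Each component's effusion rate ∝ (its partial pressure)·(1/√M) ∝ n_i/√M_i.
Mole fraction of N₂ in the effusate = (n_N₂/√M_N₂) / (n_N₂/√M_N₂ + n_Kr/√M_Kr)
= (1.51/√28.02) / (1.51/√28.02 + 3.90/√83.80) = 0.2853/(0.2853 + 0.4260) = 0.4010.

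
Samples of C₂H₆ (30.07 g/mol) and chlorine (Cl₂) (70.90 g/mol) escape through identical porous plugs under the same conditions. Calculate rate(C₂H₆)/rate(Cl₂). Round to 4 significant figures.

Graham's law gives rate_C₂H₆/rate_Cl₂ = √(M_Cl₂/M_C₂H₆) = √(70.90/30.07) = √2.358 = 1.536.

1.536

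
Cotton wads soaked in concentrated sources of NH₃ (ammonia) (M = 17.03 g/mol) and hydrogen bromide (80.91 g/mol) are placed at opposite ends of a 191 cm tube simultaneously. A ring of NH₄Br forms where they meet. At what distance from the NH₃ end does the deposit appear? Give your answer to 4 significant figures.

130.9 cm

Distances travelled in equal time are proportional to diffusion rates, so d_NH₃/d_HBr = √(M_HBr/M_NH₃) = √(80.91/17.03) = 2.180.
With d_NH₃ + d_HBr = 191 cm, d_HBr = 191/(1 + 2.180) = 60.07 cm.
d_NH₃ = 191 − 60.07 = 130.9 cm.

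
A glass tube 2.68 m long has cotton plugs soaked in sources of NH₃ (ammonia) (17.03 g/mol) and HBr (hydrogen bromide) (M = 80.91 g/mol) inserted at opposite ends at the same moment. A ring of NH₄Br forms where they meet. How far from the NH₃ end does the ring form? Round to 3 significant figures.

1.84 m

Distances travelled in equal time are proportional to diffusion rates, so d_NH₃/d_HBr = √(M_HBr/M_NH₃) = √(80.91/17.03) = 2.180.
With d_NH₃ + d_HBr = 2.68 m, d_HBr = 2.68/(1 + 2.180) = 0.8429 m.
d_NH₃ = 2.68 − 0.8429 = 1.84 m.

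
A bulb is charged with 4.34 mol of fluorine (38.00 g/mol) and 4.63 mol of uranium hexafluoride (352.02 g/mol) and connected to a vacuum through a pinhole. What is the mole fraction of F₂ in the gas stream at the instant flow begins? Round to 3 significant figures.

Effusion rate of each component ∝ n_i/√M_i (partial pressure × 1/√M).
x_F₂(eff) = (n_F₂/√M_F₂) / (n_F₂/√M_F₂ + n_UF₆/√M_UF₆)
= (4.34/√38.00) / (4.34/√38.00 + 4.63/√352.02) = 0.7040/(0.7040 + 0.2468) = 0.740.

0.740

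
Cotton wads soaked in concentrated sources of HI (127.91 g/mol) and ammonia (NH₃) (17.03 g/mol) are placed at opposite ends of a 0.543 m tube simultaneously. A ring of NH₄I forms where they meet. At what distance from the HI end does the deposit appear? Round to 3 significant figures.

0.145 m

The fronts meet when d_HI + d_NH₃ = L with d_HI/d_NH₃ = √(M_NH₃/M_HI) (Graham's law). Here √(M_NH₃/M_HI) = √(17.03/127.91) = 0.3649.
With d_HI + d_NH₃ = 0.543 m, d_NH₃ = 0.543/(1 + 0.3649) = 0.3978 m.
d_HI = 0.543 − 0.3978 = 0.145 m.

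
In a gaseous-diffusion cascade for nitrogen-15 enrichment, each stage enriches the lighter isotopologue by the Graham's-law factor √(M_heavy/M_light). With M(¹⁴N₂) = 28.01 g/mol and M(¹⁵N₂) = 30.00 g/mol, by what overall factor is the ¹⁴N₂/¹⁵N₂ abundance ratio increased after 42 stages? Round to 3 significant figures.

4.23

The single-stage factor is √(M_heavy/M_light), so 42 stages give [√(30.00/28.01)]^42 = (30.00/28.01)^(42/2).
= 1.07105^21 = 4.23.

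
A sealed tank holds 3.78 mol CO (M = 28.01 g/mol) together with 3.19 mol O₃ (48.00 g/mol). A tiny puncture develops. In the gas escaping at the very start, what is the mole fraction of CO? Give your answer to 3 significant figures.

Effusion rate of each component ∝ n_i/√M_i (partial pressure × 1/√M).
So x_CO in the escaping gas = (n_CO/√M_CO) / Σ(n_i/√M_i)
= (3.78/√28.01) / (3.78/√28.01 + 3.19/√48.00) = 0.7142/(0.7142 + 0.4604) = 0.608.

0.608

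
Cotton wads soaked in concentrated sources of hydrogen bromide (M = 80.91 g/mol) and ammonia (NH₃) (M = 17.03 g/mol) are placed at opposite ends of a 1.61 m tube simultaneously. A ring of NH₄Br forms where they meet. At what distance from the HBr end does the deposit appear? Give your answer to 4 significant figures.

0.5063 m

The fronts meet when d_HBr + d_NH₃ = L with d_HBr/d_NH₃ = √(M_NH₃/M_HBr) (Graham's law). Here √(M_NH₃/M_HBr) = √(17.03/80.91) = 0.4588.
With d_HBr + d_NH₃ = 1.61 m, d_NH₃ = 1.61/(1 + 0.4588) = 1.104 m.
d_HBr = 1.61 − 1.104 = 0.5063 m.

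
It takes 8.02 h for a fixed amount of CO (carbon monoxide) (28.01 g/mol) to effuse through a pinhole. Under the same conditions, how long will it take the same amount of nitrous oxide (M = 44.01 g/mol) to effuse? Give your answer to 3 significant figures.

10.1 h

Since effusion rate ∝ 1/√M, t_N₂O/t_CO = √(M_N₂O/M_CO) = √(44.01/28.01) = √1.571 = 1.253.
So the time for N₂O is 8.02 × 1.253 = 10.1 h.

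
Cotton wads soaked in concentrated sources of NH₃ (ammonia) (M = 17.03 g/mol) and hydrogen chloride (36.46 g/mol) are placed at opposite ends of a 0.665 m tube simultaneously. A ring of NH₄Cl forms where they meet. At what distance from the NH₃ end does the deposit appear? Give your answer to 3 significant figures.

0.395 m

Distances travelled in equal time are proportional to diffusion rates, so d_NH₃/d_HCl = √(M_HCl/M_NH₃) = √(36.46/17.03) = 1.463.
With d_NH₃ + d_HCl = 0.665 m, d_HCl = 0.665/(1 + 1.463) = 0.2700 m.
d_NH₃ = 0.665 − 0.2700 = 0.395 m.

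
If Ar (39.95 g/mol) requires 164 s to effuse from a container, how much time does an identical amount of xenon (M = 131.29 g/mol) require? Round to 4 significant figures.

297.3 s

Using Graham's law: t_Xe/t_Ar = √(M_Xe/M_Ar) = √(131.29/39.95) = √3.286 = 1.813.
So the time for Xe is 164 × 1.813 = 297.3 s.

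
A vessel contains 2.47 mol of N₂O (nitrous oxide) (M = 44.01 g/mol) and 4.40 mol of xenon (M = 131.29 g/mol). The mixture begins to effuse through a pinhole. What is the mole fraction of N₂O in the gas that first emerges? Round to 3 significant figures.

The effusion rate of species i is ∝ p_i/√M_i ∝ n_i/√M_i.
Mole fraction of N₂O in the effusate = (n_N₂O/√M_N₂O) / (n_N₂O/√M_N₂O + n_Xe/√M_Xe)
= (2.47/√44.01) / (2.47/√44.01 + 4.40/√131.29) = 0.3723/(0.3723 + 0.3840) = 0.492.

0.492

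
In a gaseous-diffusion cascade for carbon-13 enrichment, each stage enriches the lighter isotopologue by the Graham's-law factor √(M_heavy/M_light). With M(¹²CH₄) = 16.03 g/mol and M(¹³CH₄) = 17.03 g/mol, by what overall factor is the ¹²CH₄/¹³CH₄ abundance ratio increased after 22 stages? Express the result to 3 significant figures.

Each stage multiplies the ratio by α = √(17.03/16.03), so after 22 stages the overall factor is α^22 = (17.03/16.03)^(22/2).
= 1.06238^11 = 1.95.

1.95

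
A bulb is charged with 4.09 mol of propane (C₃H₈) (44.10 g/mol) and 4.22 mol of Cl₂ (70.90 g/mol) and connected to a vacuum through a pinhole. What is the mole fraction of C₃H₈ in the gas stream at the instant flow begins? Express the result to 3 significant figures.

Rate_i ∝ x_i/√M_i (Graham's law weighted by mole fraction), so the effusate composition follows n_i/√M_i.
Mole fraction of C₃H₈ in the effusate = (n_C₃H₈/√M_C₃H₈) / (n_C₃H₈/√M_C₃H₈ + n_Cl₂/√M_Cl₂)
= (4.09/√44.10) / (4.09/√44.10 + 4.22/√70.90) = 0.6159/(0.6159 + 0.5012) = 0.551.

0.551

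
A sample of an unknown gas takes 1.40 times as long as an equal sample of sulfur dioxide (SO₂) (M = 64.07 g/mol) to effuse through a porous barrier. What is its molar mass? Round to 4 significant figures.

125.6 g/mol

From Graham's law, t_X/t_SO₂ = √(M_X/M_SO₂).
1.40 = √(M_X/64.07)
M_X = 64.07 × 1.40² = 64.07 × 1.960 = 125.6 g/mol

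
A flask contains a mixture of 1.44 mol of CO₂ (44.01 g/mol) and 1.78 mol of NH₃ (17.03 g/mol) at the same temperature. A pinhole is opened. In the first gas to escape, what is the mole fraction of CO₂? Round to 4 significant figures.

The effusion rate of species i is ∝ p_i/√M_i ∝ n_i/√M_i.
x_CO₂(eff) = (n_CO₂/√M_CO₂) / (n_CO₂/√M_CO₂ + n_NH₃/√M_NH₃)
= (1.44/√44.01) / (1.44/√44.01 + 1.78/√17.03) = 0.2171/(0.2171 + 0.4313) = 0.3348.

0.3348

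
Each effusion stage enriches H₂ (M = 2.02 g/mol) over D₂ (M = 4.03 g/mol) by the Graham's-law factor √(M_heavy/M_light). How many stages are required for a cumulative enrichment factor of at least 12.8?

With α = √(4.03/2.02) per stage, ln α = ½ ln(1.99505) = 0.3453.
Need α^N ≥ 12.8 ⇒ N ≥ ln(12.8) / ln α = 2.549 / 0.3453 = 7.38.
Minimum whole number of stages: N = 8.

8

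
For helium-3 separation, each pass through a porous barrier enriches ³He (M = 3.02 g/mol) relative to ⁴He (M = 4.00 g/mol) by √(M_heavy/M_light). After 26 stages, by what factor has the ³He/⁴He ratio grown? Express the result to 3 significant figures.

38.6

Overall factor = α^26 with α = √(4.00/3.02), i.e. (4.00/3.02)^(26/2).
= 1.32450^13 = 38.6.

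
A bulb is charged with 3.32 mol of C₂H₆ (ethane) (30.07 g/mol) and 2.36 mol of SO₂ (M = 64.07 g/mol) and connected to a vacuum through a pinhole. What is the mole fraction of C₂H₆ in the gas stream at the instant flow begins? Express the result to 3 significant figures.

Effusion rate of each component ∝ n_i/√M_i (partial pressure × 1/√M).
Mole fraction of C₂H₆ in the effusate = (n_C₂H₆/√M_C₂H₆) / (n_C₂H₆/√M_C₂H₆ + n_SO₂/√M_SO₂)
= (3.32/√30.07) / (3.32/√30.07 + 2.36/√64.07) = 0.6054/(0.6054 + 0.2948) = 0.673.

0.673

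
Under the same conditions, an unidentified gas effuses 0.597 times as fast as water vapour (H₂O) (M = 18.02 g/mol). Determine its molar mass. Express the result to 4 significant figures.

50.56 g/mol

From Graham's law, rate_X/rate_H₂O = √(M_H₂O/M_X).
0.597 = √(18.02/M_X)
M_X = 18.02 / 0.597² = 18.02 / 0.3564 = 50.56 g/mol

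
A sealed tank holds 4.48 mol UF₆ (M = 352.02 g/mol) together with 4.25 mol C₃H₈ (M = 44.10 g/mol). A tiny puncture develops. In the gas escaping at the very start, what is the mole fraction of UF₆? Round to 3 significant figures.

0.272

Rate_i ∝ x_i/√M_i (Graham's law weighted by mole fraction), so the effusate composition follows n_i/√M_i.
Mole fraction of UF₆ in the effusate = (n_UF₆/√M_UF₆) / (n_UF₆/√M_UF₆ + n_C₃H₈/√M_C₃H₈)
= (4.48/√352.02) / (4.48/√352.02 + 4.25/√44.10) = 0.2388/(0.2388 + 0.6400) = 0.272.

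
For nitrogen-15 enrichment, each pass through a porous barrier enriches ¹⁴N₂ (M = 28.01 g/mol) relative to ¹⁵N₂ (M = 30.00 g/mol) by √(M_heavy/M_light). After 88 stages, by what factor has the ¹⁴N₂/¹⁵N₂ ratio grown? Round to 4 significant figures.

The single-stage factor is √(M_heavy/M_light), so 88 stages give [√(30.00/28.01)]^88 = (30.00/28.01)^(88/2).
= 1.07105^44 = 20.49.

20.49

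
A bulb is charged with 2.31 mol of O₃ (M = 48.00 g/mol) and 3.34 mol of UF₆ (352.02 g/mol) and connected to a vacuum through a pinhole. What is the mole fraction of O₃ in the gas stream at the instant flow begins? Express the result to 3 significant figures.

The effusion rate of species i is ∝ p_i/√M_i ∝ n_i/√M_i.
Mole fraction of O₃ in the effusate = (n_O₃/√M_O₃) / (n_O₃/√M_O₃ + n_UF₆/√M_UF₆)
= (2.31/√48.00) / (2.31/√48.00 + 3.34/√352.02) = 0.3334/(0.3334 + 0.1780) = 0.652.

0.652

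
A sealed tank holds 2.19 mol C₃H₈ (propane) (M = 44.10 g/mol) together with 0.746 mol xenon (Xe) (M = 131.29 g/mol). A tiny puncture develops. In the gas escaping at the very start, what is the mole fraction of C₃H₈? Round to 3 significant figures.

0.835

Each component's effusion rate ∝ (its partial pressure)·(1/√M) ∝ n_i/√M_i.
x_C₃H₈(eff) = (n_C₃H₈/√M_C₃H₈) / (n_C₃H₈/√M_C₃H₈ + n_Xe/√M_Xe)
= (2.19/√44.10) / (2.19/√44.10 + 0.746/√131.29) = 0.3298/(0.3298 + 0.06511) = 0.835.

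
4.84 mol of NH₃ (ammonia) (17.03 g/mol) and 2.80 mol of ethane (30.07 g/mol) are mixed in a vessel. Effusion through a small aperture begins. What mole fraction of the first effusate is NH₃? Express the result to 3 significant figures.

Each component's effusion rate ∝ (its partial pressure)·(1/√M) ∝ n_i/√M_i.
So x_NH₃ in the escaping gas = (n_NH₃/√M_NH₃) / Σ(n_i/√M_i)
= (4.84/√17.03) / (4.84/√17.03 + 2.80/√30.07) = 1.173/(1.173 + 0.5106) = 0.697.

0.697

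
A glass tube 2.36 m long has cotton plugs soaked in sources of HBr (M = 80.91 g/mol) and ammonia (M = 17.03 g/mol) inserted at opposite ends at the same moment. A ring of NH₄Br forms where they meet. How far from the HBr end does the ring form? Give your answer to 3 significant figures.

0.742 m

The fronts meet when d_HBr + d_NH₃ = L with d_HBr/d_NH₃ = √(M_NH₃/M_HBr) (Graham's law). Here √(M_NH₃/M_HBr) = √(17.03/80.91) = 0.4588.
With d_HBr + d_NH₃ = 2.36 m, d_NH₃ = 2.36/(1 + 0.4588) = 1.618 m.
d_HBr = 2.36 − 1.618 = 0.742 m.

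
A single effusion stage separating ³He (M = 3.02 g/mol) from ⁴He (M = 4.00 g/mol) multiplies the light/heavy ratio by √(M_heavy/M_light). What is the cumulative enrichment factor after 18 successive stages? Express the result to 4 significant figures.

12.55

Overall factor = α^18 with α = √(4.00/3.02), i.e. (4.00/3.02)^(18/2).
= 1.32450^9 = 12.55.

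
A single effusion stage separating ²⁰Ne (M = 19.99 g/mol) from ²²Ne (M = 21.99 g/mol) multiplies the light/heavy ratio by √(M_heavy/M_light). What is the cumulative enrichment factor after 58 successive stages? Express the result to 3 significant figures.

Each stage multiplies the ratio by α = √(21.99/19.99), so after 58 stages the overall factor is α^58 = (21.99/19.99)^(58/2).
= 1.10005^29 = 15.9.

15.9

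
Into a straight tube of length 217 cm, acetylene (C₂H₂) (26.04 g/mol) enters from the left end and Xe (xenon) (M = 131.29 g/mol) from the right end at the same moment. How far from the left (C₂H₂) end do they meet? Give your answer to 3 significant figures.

The fronts meet when d_C₂H₂ + d_Xe = L with d_C₂H₂/d_Xe = √(M_Xe/M_C₂H₂) (Graham's law). Here √(M_Xe/M_C₂H₂) = √(131.29/26.04) = 2.245.
With d_C₂H₂ + d_Xe = 217 cm, d_Xe = 217/(1 + 2.245) = 66.86 cm.
d_C₂H₂ = 217 − 66.86 = 150 cm.

150 cm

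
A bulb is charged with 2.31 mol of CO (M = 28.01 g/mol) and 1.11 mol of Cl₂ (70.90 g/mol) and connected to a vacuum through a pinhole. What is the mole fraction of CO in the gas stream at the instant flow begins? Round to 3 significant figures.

0.768

Each component's effusion rate ∝ (its partial pressure)·(1/√M) ∝ n_i/√M_i.
x_CO(eff) = (n_CO/√M_CO) / (n_CO/√M_CO + n_Cl₂/√M_Cl₂)
= (2.31/√28.01) / (2.31/√28.01 + 1.11/√70.90) = 0.4365/(0.4365 + 0.1318) = 0.768.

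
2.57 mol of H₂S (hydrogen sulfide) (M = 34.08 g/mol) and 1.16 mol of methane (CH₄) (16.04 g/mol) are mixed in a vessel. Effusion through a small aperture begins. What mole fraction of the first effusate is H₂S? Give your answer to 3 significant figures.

Rate_i ∝ x_i/√M_i (Graham's law weighted by mole fraction), so the effusate composition follows n_i/√M_i.
x_H₂S(eff) = (n_H₂S/√M_H₂S) / (n_H₂S/√M_H₂S + n_CH₄/√M_CH₄)
= (2.57/√34.08) / (2.57/√34.08 + 1.16/√16.04) = 0.4402/(0.4402 + 0.2896) = 0.603.

0.603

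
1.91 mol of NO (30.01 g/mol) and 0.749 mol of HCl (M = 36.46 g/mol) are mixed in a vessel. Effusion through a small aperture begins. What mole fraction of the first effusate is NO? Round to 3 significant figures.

Each component's effusion rate ∝ (its partial pressure)·(1/√M) ∝ n_i/√M_i.
x_NO(eff) = (n_NO/√M_NO) / (n_NO/√M_NO + n_HCl/√M_HCl)
= (1.91/√30.01) / (1.91/√30.01 + 0.749/√36.46) = 0.3487/(0.3487 + 0.1240) = 0.738.

0.738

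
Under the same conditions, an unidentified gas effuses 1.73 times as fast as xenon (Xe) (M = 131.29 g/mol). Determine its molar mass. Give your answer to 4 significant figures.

43.87 g/mol

Graham's law gives rate_X/rate_Xe = √(M_Xe/M_X).
1.73 = √(131.29/M_X)
M_X = 131.29 / 1.73² = 131.29 / 2.993 = 43.87 g/mol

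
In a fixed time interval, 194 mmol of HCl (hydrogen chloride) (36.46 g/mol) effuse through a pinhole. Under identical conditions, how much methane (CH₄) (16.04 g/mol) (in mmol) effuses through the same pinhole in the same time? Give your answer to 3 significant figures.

292 mmol

By Graham's law, rate_CH₄/rate_HCl = √(M_HCl/M_CH₄) = √(36.46/16.04) = √2.273 = 1.508.
So the amount for CH₄ is 194 × 1.508 = 292 mmol.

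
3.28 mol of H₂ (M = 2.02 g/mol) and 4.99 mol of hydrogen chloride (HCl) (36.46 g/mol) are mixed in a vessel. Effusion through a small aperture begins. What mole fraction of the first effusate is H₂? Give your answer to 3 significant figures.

0.736

Rate_i ∝ x_i/√M_i (Graham's law weighted by mole fraction), so the effusate composition follows n_i/√M_i.
x_H₂(eff) = (n_H₂/√M_H₂) / (n_H₂/√M_H₂ + n_HCl/√M_HCl)
= (3.28/√2.02) / (3.28/√2.02 + 4.99/√36.46) = 2.308/(2.308 + 0.8264) = 0.736.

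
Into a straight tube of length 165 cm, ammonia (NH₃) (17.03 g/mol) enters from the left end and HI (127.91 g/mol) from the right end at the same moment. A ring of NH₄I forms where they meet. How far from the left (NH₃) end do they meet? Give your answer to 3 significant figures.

121 cm

Distances travelled in equal time are proportional to diffusion rates, so d_NH₃/d_HI = √(M_HI/M_NH₃) = √(127.91/17.03) = 2.741.
With d_NH₃ + d_HI = 165 cm, d_HI = 165/(1 + 2.741) = 44.11 cm.
d_NH₃ = 165 − 44.11 = 121 cm.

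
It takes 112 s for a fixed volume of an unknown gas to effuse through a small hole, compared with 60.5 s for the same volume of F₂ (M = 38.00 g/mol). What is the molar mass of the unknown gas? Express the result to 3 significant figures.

130 g/mol

Graham's law gives t_X/t_F₂ = √(M_X/M_F₂).
112/60.5 = 1.851 = √(M_X/38.00)
M_X = 38.00 × 1.851² = 38.00 × 3.427 = 130 g/mol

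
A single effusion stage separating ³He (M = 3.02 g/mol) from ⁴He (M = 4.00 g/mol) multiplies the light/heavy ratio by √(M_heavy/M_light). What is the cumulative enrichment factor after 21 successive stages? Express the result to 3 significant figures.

Each stage multiplies the ratio by α = √(4.00/3.02), so after 21 stages the overall factor is α^21 = (4.00/3.02)^(21/2).
= 1.32450^(21/2) = 19.1.

19.1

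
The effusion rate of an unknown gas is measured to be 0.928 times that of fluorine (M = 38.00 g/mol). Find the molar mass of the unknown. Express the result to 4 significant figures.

From Graham's law, rate_X/rate_F₂ = √(M_F₂/M_X).
0.928 = √(38.00/M_X)
M_X = 38.00 / 0.928² = 38.00 / 0.8612 = 44.13 g/mol

44.13 g/mol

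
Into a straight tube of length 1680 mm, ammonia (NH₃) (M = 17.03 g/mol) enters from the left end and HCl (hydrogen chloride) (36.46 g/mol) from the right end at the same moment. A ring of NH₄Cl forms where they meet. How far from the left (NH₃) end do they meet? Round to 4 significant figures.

998.0 mm

In equal time, each gas travels a distance ∝ its rate ∝ 1/√M, so d_NH₃/d_HCl = √(M_HCl/M_NH₃) = √(36.46/17.03) = 1.463.
With d_NH₃ + d_HCl = 1680 mm, d_HCl = 1680/(1 + 1.463) = 682.0 mm.
d_NH₃ = 1680 − 682.0 = 998.0 mm.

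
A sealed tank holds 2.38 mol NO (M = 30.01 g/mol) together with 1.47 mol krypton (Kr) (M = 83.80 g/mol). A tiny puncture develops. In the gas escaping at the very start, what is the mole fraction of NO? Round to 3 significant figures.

Rate_i ∝ x_i/√M_i (Graham's law weighted by mole fraction), so the effusate composition follows n_i/√M_i.
Mole fraction of NO in the effusate = (n_NO/√M_NO) / (n_NO/√M_NO + n_Kr/√M_Kr)
= (2.38/√30.01) / (2.38/√30.01 + 1.47/√83.80) = 0.4345/(0.4345 + 0.1606) = 0.730.

0.730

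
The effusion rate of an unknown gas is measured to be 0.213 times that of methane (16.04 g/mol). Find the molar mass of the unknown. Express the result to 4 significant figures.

From Graham's law, rate_X/rate_CH₄ = √(M_CH₄/M_X).
0.213 = √(16.04/M_X)
M_X = 16.04 / 0.213² = 16.04 / 0.04537 = 353.5 g/mol

353.5 g/mol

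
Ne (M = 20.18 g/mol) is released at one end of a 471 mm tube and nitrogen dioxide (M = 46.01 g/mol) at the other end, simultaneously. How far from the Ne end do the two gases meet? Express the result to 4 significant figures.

Distances travelled in equal time are proportional to diffusion rates, so d_Ne/d_NO₂ = √(M_NO₂/M_Ne) = √(46.01/20.18) = 1.510.
With d_Ne + d_NO₂ = 471 mm, d_NO₂ = 471/(1 + 1.510) = 187.7 mm.
d_Ne = 471 − 187.7 = 283.3 mm.

283.3 mm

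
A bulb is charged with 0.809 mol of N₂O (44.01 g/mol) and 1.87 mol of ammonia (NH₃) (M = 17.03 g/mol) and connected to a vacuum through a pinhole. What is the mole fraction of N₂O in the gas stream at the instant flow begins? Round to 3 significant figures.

Each component's effusion rate ∝ (its partial pressure)·(1/√M) ∝ n_i/√M_i.
So x_N₂O in the escaping gas = (n_N₂O/√M_N₂O) / Σ(n_i/√M_i)
= (0.809/√44.01) / (0.809/√44.01 + 1.87/√17.03) = 0.1219/(0.1219 + 0.4531) = 0.212.

0.212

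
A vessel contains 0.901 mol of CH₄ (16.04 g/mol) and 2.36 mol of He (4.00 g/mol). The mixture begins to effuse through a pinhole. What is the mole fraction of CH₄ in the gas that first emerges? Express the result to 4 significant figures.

Each component's effusion rate ∝ (its partial pressure)·(1/√M) ∝ n_i/√M_i.
x_CH₄(eff) = (n_CH₄/√M_CH₄) / (n_CH₄/√M_CH₄ + n_He/√M_He)
= (0.901/√16.04) / (0.901/√16.04 + 2.36/√4.00) = 0.2250/(0.2250 + 1.180) = 0.1601.

0.1601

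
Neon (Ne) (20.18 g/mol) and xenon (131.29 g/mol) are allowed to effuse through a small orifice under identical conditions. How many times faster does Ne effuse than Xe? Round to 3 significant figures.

Since effusion rate ∝ 1/√M, rate_Ne/rate_Xe = √(M_Xe/M_Ne) = √(131.29/20.18) = √6.506 = 2.55.

2.55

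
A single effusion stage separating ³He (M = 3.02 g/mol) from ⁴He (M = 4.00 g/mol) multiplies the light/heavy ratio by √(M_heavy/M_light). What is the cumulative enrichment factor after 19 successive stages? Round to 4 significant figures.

14.44

After 19 stages the ratio has grown by (√(4.00/3.02))^19 = (4.00/3.02)^(19/2).
= 1.32450^(19/2) = 14.44.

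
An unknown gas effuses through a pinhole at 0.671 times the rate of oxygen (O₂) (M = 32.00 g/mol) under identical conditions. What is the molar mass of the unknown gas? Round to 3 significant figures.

Graham's law gives rate_X/rate_O₂ = √(M_O₂/M_X).
0.671 = √(32.00/M_X)
M_X = 32.00 / 0.671² = 32.00 / 0.4502 = 71.1 g/mol

71.1 g/mol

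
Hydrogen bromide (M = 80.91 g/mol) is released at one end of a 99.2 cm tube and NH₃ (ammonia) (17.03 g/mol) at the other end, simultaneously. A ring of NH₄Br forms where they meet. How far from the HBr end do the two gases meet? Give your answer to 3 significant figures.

31.2 cm

The fronts meet when d_HBr + d_NH₃ = L with d_HBr/d_NH₃ = √(M_NH₃/M_HBr) (Graham's law). Here √(M_NH₃/M_HBr) = √(17.03/80.91) = 0.4588.
With d_HBr + d_NH₃ = 99.2 cm, d_NH₃ = 99.2/(1 + 0.4588) = 68.00 cm.
d_HBr = 99.2 − 68.00 = 31.2 cm.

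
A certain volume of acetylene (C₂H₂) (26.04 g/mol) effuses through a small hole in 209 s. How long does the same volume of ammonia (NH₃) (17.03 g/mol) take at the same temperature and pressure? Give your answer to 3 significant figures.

Graham's law gives t_NH₃/t_C₂H₂ = √(M_NH₃/M_C₂H₂) = √(17.03/26.04) = √0.6540 = 0.8087.
So the time for NH₃ is 209 × 0.8087 = 169 s.

169 s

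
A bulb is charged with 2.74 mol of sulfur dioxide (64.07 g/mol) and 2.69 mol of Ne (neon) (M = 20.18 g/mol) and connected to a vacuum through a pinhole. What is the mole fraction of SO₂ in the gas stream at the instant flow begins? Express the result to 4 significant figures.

The effusion rate of species i is ∝ p_i/√M_i ∝ n_i/√M_i.
So x_SO₂ in the escaping gas = (n_SO₂/√M_SO₂) / Σ(n_i/√M_i)
= (2.74/√64.07) / (2.74/√64.07 + 2.69/√20.18) = 0.3423/(0.3423 + 0.5988) = 0.3637.

0.3637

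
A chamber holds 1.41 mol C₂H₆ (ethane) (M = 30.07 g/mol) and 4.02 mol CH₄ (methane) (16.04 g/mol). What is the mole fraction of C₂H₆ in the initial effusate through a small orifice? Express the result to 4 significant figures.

0.2039

Rate_i ∝ x_i/√M_i (Graham's law weighted by mole fraction), so the effusate composition follows n_i/√M_i.
x_C₂H₆(eff) = (n_C₂H₆/√M_C₂H₆) / (n_C₂H₆/√M_C₂H₆ + n_CH₄/√M_CH₄)
= (1.41/√30.07) / (1.41/√30.07 + 4.02/√16.04) = 0.2571/(0.2571 + 1.004) = 0.2039.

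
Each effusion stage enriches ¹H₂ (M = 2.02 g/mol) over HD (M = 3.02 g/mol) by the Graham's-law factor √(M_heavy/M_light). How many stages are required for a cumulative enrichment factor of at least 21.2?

With α = √(3.02/2.02) per stage, ln α = ½ ln(1.49505) = 0.2011.
Need α^N ≥ 21.2 ⇒ N ≥ ln(21.2) / ln α = 3.054 / 0.2011 = 15.19.
Minimum whole number of stages: N = 16.

16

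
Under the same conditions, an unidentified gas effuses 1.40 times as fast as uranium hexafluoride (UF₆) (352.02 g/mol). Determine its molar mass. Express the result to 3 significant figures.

Since effusion rate ∝ 1/√M, rate_X/rate_UF₆ = √(M_UF₆/M_X).
1.40 = √(352.02/M_X)
M_X = 352.02 / 1.40² = 352.02 / 1.960 = 180 g/mol

180 g/mol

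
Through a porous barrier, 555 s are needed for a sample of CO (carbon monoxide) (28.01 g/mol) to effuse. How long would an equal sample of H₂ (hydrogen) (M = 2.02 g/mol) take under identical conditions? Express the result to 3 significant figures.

149 s

Graham's law gives t_H₂/t_CO = √(M_H₂/M_CO) = √(2.02/28.01) = √0.07212 = 0.2685.
So the time for H₂ is 555 × 0.2685 = 149 s.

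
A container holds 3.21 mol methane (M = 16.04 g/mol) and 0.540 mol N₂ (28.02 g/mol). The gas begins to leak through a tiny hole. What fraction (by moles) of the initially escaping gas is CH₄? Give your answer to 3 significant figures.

0.887

The effusion rate of species i is ∝ p_i/√M_i ∝ n_i/√M_i.
Mole fraction of CH₄ in the effusate = (n_CH₄/√M_CH₄) / (n_CH₄/√M_CH₄ + n_N₂/√M_N₂)
= (3.21/√16.04) / (3.21/√16.04 + 0.540/√28.02) = 0.8015/(0.8015 + 0.1020) = 0.887.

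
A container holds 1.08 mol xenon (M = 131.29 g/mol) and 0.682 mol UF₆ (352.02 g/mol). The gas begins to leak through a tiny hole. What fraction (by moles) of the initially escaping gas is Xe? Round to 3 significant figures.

0.722

Each component's effusion rate ∝ (its partial pressure)·(1/√M) ∝ n_i/√M_i.
So x_Xe in the escaping gas = (n_Xe/√M_Xe) / Σ(n_i/√M_i)
= (1.08/√131.29) / (1.08/√131.29 + 0.682/√352.02) = 0.09426/(0.09426 + 0.03635) = 0.722.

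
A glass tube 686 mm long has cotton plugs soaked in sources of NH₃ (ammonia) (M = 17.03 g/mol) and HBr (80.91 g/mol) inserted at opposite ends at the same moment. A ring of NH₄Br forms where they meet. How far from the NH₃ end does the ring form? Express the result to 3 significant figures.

470 mm

In equal time, each gas travels a distance ∝ its rate ∝ 1/√M, so d_NH₃/d_HBr = √(M_HBr/M_NH₃) = √(80.91/17.03) = 2.180.
With d_NH₃ + d_HBr = 686 mm, d_HBr = 686/(1 + 2.180) = 215.7 mm.
d_NH₃ = 686 − 215.7 = 470 mm.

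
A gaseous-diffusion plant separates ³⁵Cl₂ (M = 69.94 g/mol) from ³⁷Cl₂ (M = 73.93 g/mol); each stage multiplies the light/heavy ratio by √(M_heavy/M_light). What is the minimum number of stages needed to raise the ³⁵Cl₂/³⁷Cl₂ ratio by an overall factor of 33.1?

127

Per stage α = (73.93/69.94)^(1/2) = 1.05705^0.5, giving ln α = 0.02774.
Need α^N ≥ 33.1 ⇒ N ≥ ln(33.1) / ln α = 3.500 / 0.02774 = 126.15.
Minimum whole number of stages: N = 127.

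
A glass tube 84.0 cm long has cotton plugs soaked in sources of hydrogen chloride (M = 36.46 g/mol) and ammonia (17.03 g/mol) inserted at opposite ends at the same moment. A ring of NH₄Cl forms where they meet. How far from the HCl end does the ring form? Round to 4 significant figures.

Distances travelled in equal time are proportional to diffusion rates, so d_HCl/d_NH₃ = √(M_NH₃/M_HCl) = √(17.03/36.46) = 0.6834.
With d_HCl + d_NH₃ = 84.0 cm, d_NH₃ = 84.0/(1 + 0.6834) = 49.90 cm.
d_HCl = 84.0 − 49.90 = 34.10 cm.

34.10 cm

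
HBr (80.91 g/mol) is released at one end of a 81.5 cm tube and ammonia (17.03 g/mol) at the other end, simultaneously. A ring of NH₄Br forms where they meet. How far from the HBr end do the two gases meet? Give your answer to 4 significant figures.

Graham's law gives d_HBr/d_NH₃ = rate_HBr/rate_NH₃ = √(M_NH₃/M_HBr) = √(17.03/80.91) = 0.4588.
With d_HBr + d_NH₃ = 81.5 cm, d_NH₃ = 81.5/(1 + 0.4588) = 55.87 cm.
d_HBr = 81.5 − 55.87 = 25.63 cm.

25.63 cm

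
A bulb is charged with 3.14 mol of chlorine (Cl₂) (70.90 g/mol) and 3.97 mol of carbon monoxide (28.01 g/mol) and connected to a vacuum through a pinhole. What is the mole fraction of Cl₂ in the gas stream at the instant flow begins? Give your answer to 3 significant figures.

Effusion rate of each component ∝ n_i/√M_i (partial pressure × 1/√M).
x_Cl₂(eff) = (n_Cl₂/√M_Cl₂) / (n_Cl₂/√M_Cl₂ + n_CO/√M_CO)
= (3.14/√70.90) / (3.14/√70.90 + 3.97/√28.01) = 0.3729/(0.3729 + 0.7501) = 0.332.

0.332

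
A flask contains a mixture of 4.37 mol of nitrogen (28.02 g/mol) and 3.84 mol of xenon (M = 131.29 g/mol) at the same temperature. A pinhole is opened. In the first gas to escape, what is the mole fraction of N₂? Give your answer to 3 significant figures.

Rate_i ∝ x_i/√M_i (Graham's law weighted by mole fraction), so the effusate composition follows n_i/√M_i.
Mole fraction of N₂ in the effusate = (n_N₂/√M_N₂) / (n_N₂/√M_N₂ + n_Xe/√M_Xe)
= (4.37/√28.02) / (4.37/√28.02 + 3.84/√131.29) = 0.8256/(0.8256 + 0.3351) = 0.711.

0.711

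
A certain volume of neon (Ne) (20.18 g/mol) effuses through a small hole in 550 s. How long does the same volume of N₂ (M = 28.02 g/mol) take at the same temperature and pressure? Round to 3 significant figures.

From Graham's law, t_N₂/t_Ne = √(M_N₂/M_Ne) = √(28.02/20.18) = √1.389 = 1.178.
So the time for N₂ is 550 × 1.178 = 648 s.

648 s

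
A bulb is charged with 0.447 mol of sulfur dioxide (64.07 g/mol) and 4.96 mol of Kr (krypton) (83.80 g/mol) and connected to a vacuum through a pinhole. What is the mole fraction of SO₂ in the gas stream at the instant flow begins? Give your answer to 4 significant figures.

0.09344

Rate_i ∝ x_i/√M_i (Graham's law weighted by mole fraction), so the effusate composition follows n_i/√M_i.
Mole fraction of SO₂ in the effusate = (n_SO₂/√M_SO₂) / (n_SO₂/√M_SO₂ + n_Kr/√M_Kr)
= (0.447/√64.07) / (0.447/√64.07 + 4.96/√83.80) = 0.05584/(0.05584 + 0.5418) = 0.09344.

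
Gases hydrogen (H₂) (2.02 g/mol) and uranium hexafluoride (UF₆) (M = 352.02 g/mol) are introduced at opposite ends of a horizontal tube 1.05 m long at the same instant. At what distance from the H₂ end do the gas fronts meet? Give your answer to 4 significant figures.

Graham's law gives d_H₂/d_UF₆ = rate_H₂/rate_UF₆ = √(M_UF₆/M_H₂) = √(352.02/2.02) = 13.20.
With d_H₂ + d_UF₆ = 1.05 m, d_UF₆ = 1.05/(1 + 13.20) = 0.07394 m.
d_H₂ = 1.05 − 0.07394 = 0.9761 m.

0.9761 m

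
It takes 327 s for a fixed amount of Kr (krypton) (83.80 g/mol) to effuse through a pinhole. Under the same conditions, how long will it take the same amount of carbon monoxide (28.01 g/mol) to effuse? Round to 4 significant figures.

From Graham's law, t_CO/t_Kr = √(M_CO/M_Kr) = √(28.01/83.80) = √0.3342 = 0.5781.
So the time for CO is 327 × 0.5781 = 189.1 s.

189.1 s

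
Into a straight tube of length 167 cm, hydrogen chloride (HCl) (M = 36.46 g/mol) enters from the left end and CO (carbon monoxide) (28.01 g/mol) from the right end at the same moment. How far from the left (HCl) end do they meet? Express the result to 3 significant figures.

78.0 cm

Graham's law gives d_HCl/d_CO = rate_HCl/rate_CO = √(M_CO/M_HCl) = √(28.01/36.46) = 0.8765.
With d_HCl + d_CO = 167 cm, d_CO = 167/(1 + 0.8765) = 89.00 cm.
d_HCl = 167 − 89.00 = 78.0 cm.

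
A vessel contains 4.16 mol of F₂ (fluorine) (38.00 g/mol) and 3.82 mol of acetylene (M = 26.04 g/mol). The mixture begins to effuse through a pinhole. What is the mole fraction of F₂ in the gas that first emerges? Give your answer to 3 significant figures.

Each component's effusion rate ∝ (its partial pressure)·(1/√M) ∝ n_i/√M_i.
x_F₂(eff) = (n_F₂/√M_F₂) / (n_F₂/√M_F₂ + n_C₂H₂/√M_C₂H₂)
= (4.16/√38.00) / (4.16/√38.00 + 3.82/√26.04) = 0.6748/(0.6748 + 0.7486) = 0.474.

0.474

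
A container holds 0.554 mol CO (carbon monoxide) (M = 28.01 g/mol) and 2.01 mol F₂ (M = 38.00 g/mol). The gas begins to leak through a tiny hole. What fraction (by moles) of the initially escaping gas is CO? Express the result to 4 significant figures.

Each component's effusion rate ∝ (its partial pressure)·(1/√M) ∝ n_i/√M_i.
Mole fraction of CO in the effusate = (n_CO/√M_CO) / (n_CO/√M_CO + n_F₂/√M_F₂)
= (0.554/√28.01) / (0.554/√28.01 + 2.01/√38.00) = 0.1047/(0.1047 + 0.3261) = 0.2430.

0.2430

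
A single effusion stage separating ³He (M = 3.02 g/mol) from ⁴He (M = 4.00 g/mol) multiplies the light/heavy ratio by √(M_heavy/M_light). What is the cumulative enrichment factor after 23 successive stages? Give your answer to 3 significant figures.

Overall factor = α^23 with α = √(4.00/3.02), i.e. (4.00/3.02)^(23/2).
= 1.32450^(23/2) = 25.3.

25.3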